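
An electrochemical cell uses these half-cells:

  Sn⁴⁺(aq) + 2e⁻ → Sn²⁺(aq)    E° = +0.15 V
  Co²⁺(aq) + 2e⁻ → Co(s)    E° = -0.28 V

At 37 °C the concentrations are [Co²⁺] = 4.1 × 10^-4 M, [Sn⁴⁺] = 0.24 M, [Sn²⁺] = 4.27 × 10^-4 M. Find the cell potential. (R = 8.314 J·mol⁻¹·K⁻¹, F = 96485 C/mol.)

0.619 V

The Sn⁴⁺/Sn²⁺ couple has the higher reduction potential and acts as the cathode, so E°_cell = +0.15 − (-0.28) = 0.43 V.
Balancing electrons gives n = 2; the reaction quotient is Q = [Co²⁺]·[Sn²⁺]/[Sn⁴⁺] = 7.29 × 10^-7.
E = E° − (RT/nF) ln Q = 0.43 − (8.314×310)/(2×96485) × (-14.131) = 0.430 + 0.189 = 0.619 V.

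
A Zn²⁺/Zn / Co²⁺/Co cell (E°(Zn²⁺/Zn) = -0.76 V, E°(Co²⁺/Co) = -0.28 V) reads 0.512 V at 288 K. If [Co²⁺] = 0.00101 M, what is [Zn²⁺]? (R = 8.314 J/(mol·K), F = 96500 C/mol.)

From the Nernst equation, ln Q = nF(E° − E)/RT = 2×96500×(0.48 − 0.512)/(8.314×288) = -2.579, so Q = 0.0758.
With Q = [Zn²⁺]/[Co²⁺] and the known concentrations, [Zn²⁺] in the numerator gives [Zn²⁺] = 7.7 × 10^-5 M.

7.7 × 10^-5 M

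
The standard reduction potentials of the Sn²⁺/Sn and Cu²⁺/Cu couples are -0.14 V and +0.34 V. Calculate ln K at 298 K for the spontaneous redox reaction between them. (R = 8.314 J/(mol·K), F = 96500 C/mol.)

E°_cell = +0.34 − (-0.14) = 0.48 V, with n = 2 electrons transferred.
At equilibrium E = 0, so the Nernst equation gives ln K = nFE°/RT = (2)(96500)(0.48)/((8.314)(298)) = 37.39.

ln K = 37.4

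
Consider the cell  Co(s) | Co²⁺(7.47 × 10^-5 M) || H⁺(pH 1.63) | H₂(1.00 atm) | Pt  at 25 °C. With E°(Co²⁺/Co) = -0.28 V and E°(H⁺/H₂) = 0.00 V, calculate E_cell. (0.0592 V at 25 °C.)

The hydrogen couple is the cathode, so E°_cell = 0.28 V; n = 2.
[H⁺] = 10^(−1.63) = 0.023 M, and Q = [Co²⁺]·P(H₂) / [H⁺]^2 = 0.136.
E = E° − (0.0592/2) log Q = 0.28 − (0.0592/2)(-0.867) = 0.306 V.

0.31 V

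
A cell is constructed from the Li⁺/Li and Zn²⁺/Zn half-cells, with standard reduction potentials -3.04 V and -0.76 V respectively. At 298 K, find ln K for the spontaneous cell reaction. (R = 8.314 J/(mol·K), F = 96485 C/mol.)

ln K = 177.6

E°_cell = -0.76 − (-3.04) = 2.28 V, with n = 2 electrons transferred.
At equilibrium E = 0, so the Nernst equation gives ln K = nFE°/RT = (2)(96485)(2.28)/((8.314)(298)) = 177.58.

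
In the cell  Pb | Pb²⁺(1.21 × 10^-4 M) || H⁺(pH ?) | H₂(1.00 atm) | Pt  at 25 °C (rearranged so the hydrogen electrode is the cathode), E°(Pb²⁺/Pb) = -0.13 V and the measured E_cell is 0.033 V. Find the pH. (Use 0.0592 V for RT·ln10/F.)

E°_cell = 0.13 V and n = 2.
log Q = n(E° − E)/0.0592 = 2×(0.13 − 0.033)/0.0592 = 3.277.
With Q = [Pb²⁺]·P(H₂) / [H⁺]^2, solving for [H⁺] gives log[H⁺] = -3.597, so pH = 3.60.

pH = 3.60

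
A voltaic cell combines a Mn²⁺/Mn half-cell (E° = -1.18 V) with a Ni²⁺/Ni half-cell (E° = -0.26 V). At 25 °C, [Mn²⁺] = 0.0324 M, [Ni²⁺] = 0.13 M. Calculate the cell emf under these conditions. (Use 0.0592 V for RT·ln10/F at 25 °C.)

The Ni²⁺/Ni couple has the higher reduction potential and acts as the cathode, so E°_cell = -0.26 − (-1.18) = 0.92 V.
Balancing electrons gives n = 2; the reaction quotient is Q = [Mn²⁺]/[Ni²⁺] = 0.249.
At 25 °C, E = E° − (0.0592/n) log Q = 0.92 − (0.0592/2)(-0.603) = 0.920 + 0.018 = 0.938 V.

0.938 V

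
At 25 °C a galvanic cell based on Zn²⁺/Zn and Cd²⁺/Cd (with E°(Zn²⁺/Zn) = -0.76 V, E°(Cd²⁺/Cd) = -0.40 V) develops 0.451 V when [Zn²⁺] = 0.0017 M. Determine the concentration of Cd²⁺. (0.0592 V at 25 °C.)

2.0 M

From the Nernst equation, log Q = n(E° − E)/0.0592 = 2(0.36 − 0.451)/0.0592 = -3.074, so Q = 8.43 × 10^-4.
With Q = [Zn²⁺]/[Cd²⁺] and the known concentrations, [Cd²⁺] in the denominator gives [Cd²⁺] = 2.0 M.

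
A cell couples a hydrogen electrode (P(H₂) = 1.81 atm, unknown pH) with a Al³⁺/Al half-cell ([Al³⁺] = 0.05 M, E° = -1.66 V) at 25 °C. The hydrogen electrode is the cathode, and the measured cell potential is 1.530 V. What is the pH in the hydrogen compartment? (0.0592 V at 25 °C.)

E°_cell = 1.66 V and n = 6.
log Q = n(E° − E)/0.0592 = 6×(1.66 − 1.530)/0.0592 = 13.176.
With Q = [Al³⁺]^2·P(H₂)^3 / [H⁺]^6, solving for [H⁺] gives log[H⁺] = -2.501, so pH = 2.50.

pH = 2.50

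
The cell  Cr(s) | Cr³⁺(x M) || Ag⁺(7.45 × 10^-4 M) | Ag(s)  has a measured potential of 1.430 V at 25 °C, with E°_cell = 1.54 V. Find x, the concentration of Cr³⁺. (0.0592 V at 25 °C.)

From the Nernst equation, log Q = n(E° − E)/0.0592 = 3(1.54 − 1.430)/0.0592 = 5.574, so Q = 3.75 × 10^5.
With Q = [Cr³⁺]/[Ag⁺]^3 and the known concentrations, [Cr³⁺] in the numerator gives [Cr³⁺] = 1.6 × 10^-4 M.

1.6 × 10^-4 M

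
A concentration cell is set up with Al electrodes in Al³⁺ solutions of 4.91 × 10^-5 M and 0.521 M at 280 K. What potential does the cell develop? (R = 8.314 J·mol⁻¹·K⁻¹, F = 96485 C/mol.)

0.075 V

Both half-cells are Al³⁺/Al, so E°_cell = 0. The concentrated side is the cathode; the cell reaction moves Al³⁺ from high to low concentration with n = 3.
Q = [Al³⁺]_dilute/[Al³⁺]_conc = 4.91 × 10^-5/0.521 = 9.42 × 10^-5.
E = 0 − (RT/nF) ln Q = −((8.314×280)/(3×96485))(-9.270) = 0.0746 V.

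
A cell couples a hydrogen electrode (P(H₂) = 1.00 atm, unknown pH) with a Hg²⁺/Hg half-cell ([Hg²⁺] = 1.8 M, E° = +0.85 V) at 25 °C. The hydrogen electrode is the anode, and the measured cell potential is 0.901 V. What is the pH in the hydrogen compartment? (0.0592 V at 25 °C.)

pH = 0.73

E°_cell = 0.85 V and n = 2.
log Q = n(E° − E)/0.0592 = 2×(0.85 − 0.901)/0.0592 = -1.723.
With Q = [H⁺]^2 / ([Hg²⁺]·P(H₂)), solving for [H⁺] gives log[H⁺] = -0.734, so pH = 0.73.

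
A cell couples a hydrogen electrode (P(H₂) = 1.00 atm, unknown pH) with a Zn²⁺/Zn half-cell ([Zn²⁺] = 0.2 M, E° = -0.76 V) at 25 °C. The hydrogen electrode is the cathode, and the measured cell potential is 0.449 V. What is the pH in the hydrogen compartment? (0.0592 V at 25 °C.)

E°_cell = 0.76 V and n = 2.
log Q = n(E° − E)/0.0592 = 2×(0.76 − 0.449)/0.0592 = 10.507.
With Q = [Zn²⁺]·P(H₂) / [H⁺]^2, solving for [H⁺] gives log[H⁺] = -5.603, so pH = 5.60.

pH = 5.60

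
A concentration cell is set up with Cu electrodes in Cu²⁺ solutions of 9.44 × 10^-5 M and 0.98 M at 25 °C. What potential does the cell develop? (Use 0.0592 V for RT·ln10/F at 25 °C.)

Both half-cells are Cu²⁺/Cu, so E°_cell = 0. The concentrated side is the cathode; the cell reaction moves Cu²⁺ from high to low concentration with n = 2.
Q = [Cu²⁺]_dilute/[Cu²⁺]_conc = 9.44 × 10^-5/0.98 = 9.63 × 10^-5.
E = 0 − (0.0592/2) log Q = −(0.0592/2)(-4.016) = 0.1189 V.

0.12 V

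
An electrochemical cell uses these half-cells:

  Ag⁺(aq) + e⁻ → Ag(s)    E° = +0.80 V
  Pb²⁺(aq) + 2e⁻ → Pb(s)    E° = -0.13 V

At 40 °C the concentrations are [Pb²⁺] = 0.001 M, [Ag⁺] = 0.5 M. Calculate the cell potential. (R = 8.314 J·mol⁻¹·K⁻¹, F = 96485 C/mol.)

1.00 V

The Ag⁺/Ag couple has the higher reduction potential and acts as the cathode, so E°_cell = +0.80 − (-0.13) = 0.93 V.
Balancing electrons gives n = 2; the reaction quotient is Q = [Pb²⁺]/[Ag⁺]^2 = 0.00400.
E = E° − (RT/nF) ln Q = 0.93 − (8.314×313)/(2×96485) × (-5.521) = 0.930 + 0.074 = 1.004 V.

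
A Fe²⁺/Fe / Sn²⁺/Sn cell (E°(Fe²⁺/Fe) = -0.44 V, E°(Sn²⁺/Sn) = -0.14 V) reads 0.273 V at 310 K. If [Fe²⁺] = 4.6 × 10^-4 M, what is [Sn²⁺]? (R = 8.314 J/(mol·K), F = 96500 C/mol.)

From the Nernst equation, ln Q = nF(E° − E)/RT = 2×96500×(0.30 − 0.273)/(8.314×310) = 2.022, so Q = 7.55.
With Q = [Fe²⁺]/[Sn²⁺] and the known concentrations, [Sn²⁺] in the denominator gives [Sn²⁺] = 6.1 × 10^-5 M.

6.1 × 10^-5 M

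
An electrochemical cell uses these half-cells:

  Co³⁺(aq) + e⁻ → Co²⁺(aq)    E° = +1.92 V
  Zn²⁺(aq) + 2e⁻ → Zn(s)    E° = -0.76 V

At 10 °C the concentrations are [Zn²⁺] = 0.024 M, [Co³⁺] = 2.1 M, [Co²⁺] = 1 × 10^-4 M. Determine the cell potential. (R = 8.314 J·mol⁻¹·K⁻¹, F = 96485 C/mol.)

The Co³⁺/Co²⁺ couple has the higher reduction potential and acts as the cathode, so E°_cell = +1.92 − (-0.76) = 2.68 V.
Balancing electrons gives n = 2; the reaction quotient is Q = [Zn²⁺]·[Co²⁺]^2/[Co³⁺]^2 = 5.44 × 10^-11.
E = E° − (RT/nF) ln Q = 2.68 − (8.314×283)/(2×96485) × (-23.634) = 2.680 + 0.288 = 2.968 V.

2.97 V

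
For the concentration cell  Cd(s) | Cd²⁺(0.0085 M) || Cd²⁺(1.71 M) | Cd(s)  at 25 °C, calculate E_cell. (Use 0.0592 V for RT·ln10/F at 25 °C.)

Both half-cells are Cd²⁺/Cd, so E°_cell = 0. The concentrated side is the cathode; the cell reaction moves Cd²⁺ from high to low concentration with n = 2.
Q = [Cd²⁺]_dilute/[Cd²⁺]_conc = 0.0085/1.71 = 0.00497.
E = 0 − (0.0592/2) log Q = −(0.0592/2)(-2.304) = 0.0682 V.

0.068 V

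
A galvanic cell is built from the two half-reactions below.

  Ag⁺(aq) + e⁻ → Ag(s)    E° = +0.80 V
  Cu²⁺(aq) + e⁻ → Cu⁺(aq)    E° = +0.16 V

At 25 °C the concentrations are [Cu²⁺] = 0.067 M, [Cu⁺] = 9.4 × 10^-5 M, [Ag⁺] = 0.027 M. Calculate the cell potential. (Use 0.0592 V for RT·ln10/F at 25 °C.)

The Ag⁺/Ag couple has the higher reduction potential and acts as the cathode, so E°_cell = +0.80 − (+0.16) = 0.64 V.
Balancing electrons gives n = 1; the reaction quotient is Q = [Cu²⁺]/([Cu⁺]·[Ag⁺]) = 2.64 × 10^4.
At 25 °C, E = E° − (0.0592/n) log Q = 0.64 − (0.0592/1)(4.422) = 0.640 − 0.262 = 0.378 V.

0.378 V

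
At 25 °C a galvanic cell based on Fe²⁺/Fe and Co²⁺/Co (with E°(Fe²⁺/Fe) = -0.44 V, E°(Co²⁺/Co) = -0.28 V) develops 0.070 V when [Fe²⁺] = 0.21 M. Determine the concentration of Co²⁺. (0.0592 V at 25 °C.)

From the Nernst equation, log Q = n(E° − E)/0.0592 = 2(0.16 − 0.070)/0.0592 = 3.041, so Q = 1100.
With Q = [Fe²⁺]/[Co²⁺] and the known concentrations, [Co²⁺] in the denominator gives [Co²⁺] = 1.9 × 10^-4 M.

1.9 × 10^-4 M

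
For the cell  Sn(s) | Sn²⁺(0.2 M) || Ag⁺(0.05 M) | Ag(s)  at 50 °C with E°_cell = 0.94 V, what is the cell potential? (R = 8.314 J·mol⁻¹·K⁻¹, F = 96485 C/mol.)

Balancing electrons gives n = 2; the reaction quotient is Q = [Sn²⁺]/[Ag⁺]^2 = 80.0.
E = E° − (RT/nF) ln Q = 0.94 − (8.314×323)/(2×96485) × (4.382) = 0.940 − 0.061 = 0.879 V.

0.879 V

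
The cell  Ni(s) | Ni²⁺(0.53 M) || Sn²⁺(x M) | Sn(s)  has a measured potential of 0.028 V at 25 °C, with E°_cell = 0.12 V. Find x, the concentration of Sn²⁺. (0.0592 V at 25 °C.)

4.1 × 10^-4 M

From the Nernst equation, log Q = n(E° − E)/0.0592 = 2(0.12 − 0.028)/0.0592 = 3.108, so Q = 1280.
With Q = [Ni²⁺]/[Sn²⁺] and the known concentrations, [Sn²⁺] in the denominator gives [Sn²⁺] = 4.1 × 10^-4 M.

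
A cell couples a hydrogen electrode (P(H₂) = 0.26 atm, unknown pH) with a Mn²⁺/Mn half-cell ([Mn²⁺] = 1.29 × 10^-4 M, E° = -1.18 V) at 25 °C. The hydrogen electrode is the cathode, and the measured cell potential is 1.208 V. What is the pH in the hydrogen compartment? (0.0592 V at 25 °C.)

E°_cell = 1.18 V and n = 2.
log Q = n(E° − E)/0.0592 = 2×(1.18 − 1.208)/0.0592 = -0.946.
With Q = [Mn²⁺]·P(H₂) / [H⁺]^2, solving for [H⁺] gives log[H⁺] = -1.764, so pH = 1.76.

pH = 1.76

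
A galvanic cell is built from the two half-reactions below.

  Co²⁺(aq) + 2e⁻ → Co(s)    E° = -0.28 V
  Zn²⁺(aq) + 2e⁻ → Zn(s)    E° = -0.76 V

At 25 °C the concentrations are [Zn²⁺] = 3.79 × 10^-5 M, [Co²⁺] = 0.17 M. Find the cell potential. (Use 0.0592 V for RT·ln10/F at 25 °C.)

The Co²⁺/Co couple has the higher reduction potential and acts as the cathode, so E°_cell = -0.28 − (-0.76) = 0.48 V.
Balancing electrons gives n = 2; the reaction quotient is Q = [Zn²⁺]/[Co²⁺] = 2.23 × 10^-4.
At 25 °C, E = E° − (0.0592/n) log Q = 0.48 − (0.0592/2)(-3.652) = 0.480 + 0.108 = 0.588 V.

0.588 V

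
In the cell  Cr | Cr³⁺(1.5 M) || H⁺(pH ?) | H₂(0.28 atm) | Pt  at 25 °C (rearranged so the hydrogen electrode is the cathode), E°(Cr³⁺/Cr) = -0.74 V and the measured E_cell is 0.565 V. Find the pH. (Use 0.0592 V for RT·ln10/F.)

pH = 3.17

E°_cell = 0.74 V and n = 6.
log Q = n(E° − E)/0.0592 = 6×(0.74 − 0.565)/0.0592 = 17.736.
With Q = [Cr³⁺]^2·P(H₂)^3 / [H⁺]^6, solving for [H⁺] gives log[H⁺] = -3.174, so pH = 3.17.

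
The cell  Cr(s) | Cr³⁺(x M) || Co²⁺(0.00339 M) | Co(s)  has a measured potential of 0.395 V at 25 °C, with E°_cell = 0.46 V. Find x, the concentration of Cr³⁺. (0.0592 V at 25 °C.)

0.39 M

From the Nernst equation, log Q = n(E° − E)/0.0592 = 6(0.46 − 0.395)/0.0592 = 6.588, so Q = 3.87 × 10^6.
With Q = [Cr³⁺]^2/[Co²⁺]^3 and the known concentrations, [Cr³⁺]^2 in the numerator gives [Cr³⁺] = 0.39 M.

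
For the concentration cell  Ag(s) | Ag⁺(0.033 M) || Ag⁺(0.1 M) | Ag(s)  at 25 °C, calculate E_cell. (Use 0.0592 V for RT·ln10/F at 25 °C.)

Both half-cells are Ag⁺/Ag, so E°_cell = 0. The concentrated side is the cathode; the cell reaction moves Ag⁺ from high to low concentration with n = 1.
Q = [Ag⁺]_dilute/[Ag⁺]_conc = 0.033/0.1 = 0.330.
E = 0 − (0.0592/1) log Q = −(0.0592/1)(-0.481) = 0.0285 V.

0.028 V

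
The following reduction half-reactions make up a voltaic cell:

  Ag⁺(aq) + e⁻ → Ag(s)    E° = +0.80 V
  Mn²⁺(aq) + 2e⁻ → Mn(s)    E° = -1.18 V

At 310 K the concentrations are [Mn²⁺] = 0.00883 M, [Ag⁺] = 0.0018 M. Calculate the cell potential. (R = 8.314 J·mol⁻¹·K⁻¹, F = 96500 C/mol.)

The Ag⁺/Ag couple has the higher reduction potential and acts as the cathode, so E°_cell = +0.80 − (-1.18) = 1.98 V.
Balancing electrons gives n = 2; the reaction quotient is Q = [Mn²⁺]/[Ag⁺]^2 = 2730.
E = E° − (RT/nF) ln Q = 1.98 − (8.314×310)/(2×96500) × (7.910) = 1.980 − 0.106 = 1.874 V.

1.87 V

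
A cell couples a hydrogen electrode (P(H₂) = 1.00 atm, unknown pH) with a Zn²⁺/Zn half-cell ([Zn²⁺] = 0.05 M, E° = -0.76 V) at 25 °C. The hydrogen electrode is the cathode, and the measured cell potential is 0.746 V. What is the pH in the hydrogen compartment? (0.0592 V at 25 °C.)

E°_cell = 0.76 V and n = 2.
log Q = n(E° − E)/0.0592 = 2×(0.76 − 0.746)/0.0592 = 0.473.
With Q = [Zn²⁺]·P(H₂) / [H⁺]^2, solving for [H⁺] gives log[H⁺] = -0.887, so pH = 0.89.

pH = 0.89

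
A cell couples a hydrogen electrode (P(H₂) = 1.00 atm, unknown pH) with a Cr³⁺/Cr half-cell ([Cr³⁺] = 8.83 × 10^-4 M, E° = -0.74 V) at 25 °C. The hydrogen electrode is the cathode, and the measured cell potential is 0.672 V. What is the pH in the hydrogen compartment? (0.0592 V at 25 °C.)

E°_cell = 0.74 V and n = 6.
log Q = n(E° − E)/0.0592 = 6×(0.74 − 0.672)/0.0592 = 6.892.
With Q = [Cr³⁺]^2·P(H₂)^3 / [H⁺]^6, solving for [H⁺] gives log[H⁺] = -2.167, so pH = 2.17.

pH = 2.17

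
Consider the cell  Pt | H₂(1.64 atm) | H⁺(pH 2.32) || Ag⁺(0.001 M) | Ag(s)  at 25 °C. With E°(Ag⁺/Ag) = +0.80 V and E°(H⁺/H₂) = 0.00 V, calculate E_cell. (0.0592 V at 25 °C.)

The Ag⁺/Ag couple is the cathode, so E°_cell = 0.80 V; n = 2.
[H⁺] = 10^(−2.32) = 0.0048 M, and Q = [H⁺]^2 / ([Ag⁺]^2·P(H₂)) = 14.0.
E = E° − (0.0592/2) log Q = 0.80 − (0.0592/2)(1.145) = 0.766 V.

0.77 V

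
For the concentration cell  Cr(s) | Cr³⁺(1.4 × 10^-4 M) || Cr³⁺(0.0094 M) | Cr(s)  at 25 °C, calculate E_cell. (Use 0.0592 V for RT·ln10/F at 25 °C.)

Both half-cells are Cr³⁺/Cr, so E°_cell = 0. The concentrated side is the cathode; the cell reaction moves Cr³⁺ from high to low concentration with n = 3.
Q = [Cr³⁺]_dilute/[Cr³⁺]_conc = 1.4 × 10^-4/0.0094 = 0.0149.
E = 0 − (0.0592/3) log Q = −(0.0592/3)(-1.827) = 0.0361 V.

0.036 V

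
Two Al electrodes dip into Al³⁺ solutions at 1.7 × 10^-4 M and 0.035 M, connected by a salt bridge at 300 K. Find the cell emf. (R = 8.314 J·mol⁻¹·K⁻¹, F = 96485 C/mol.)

Both half-cells are Al³⁺/Al, so E°_cell = 0. The concentrated side is the cathode; the cell reaction moves Al³⁺ from high to low concentration with n = 3.
Q = [Al³⁺]_dilute/[Al³⁺]_conc = 1.7 × 10^-4/0.035 = 0.00486.
E = 0 − (RT/nF) ln Q = −((8.314×300)/(3×96485))(-5.327) = 0.0459 V.

0.046 V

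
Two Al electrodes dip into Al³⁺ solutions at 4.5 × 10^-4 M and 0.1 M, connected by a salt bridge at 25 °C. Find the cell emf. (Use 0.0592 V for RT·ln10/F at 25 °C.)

0.046 V

Both half-cells are Al³⁺/Al, so E°_cell = 0. The concentrated side is the cathode; the cell reaction moves Al³⁺ from high to low concentration with n = 3.
Q = [Al³⁺]_dilute/[Al³⁺]_conc = 4.5 × 10^-4/0.1 = 0.00450.
E = 0 − (0.0592/3) log Q = −(0.0592/3)(-2.347) = 0.0463 V.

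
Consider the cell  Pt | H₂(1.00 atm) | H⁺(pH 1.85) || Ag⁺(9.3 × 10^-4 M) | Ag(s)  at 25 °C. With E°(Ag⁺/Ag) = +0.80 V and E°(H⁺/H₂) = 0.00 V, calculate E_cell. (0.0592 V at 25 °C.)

The Ag⁺/Ag couple is the cathode, so E°_cell = 0.80 V; n = 2.
[H⁺] = 10^(−1.85) = 0.014 M, and Q = [H⁺]^2 / ([Ag⁺]^2·P(H₂)) = 231.
E = E° − (0.0592/2) log Q = 0.80 − (0.0592/2)(2.363) = 0.730 V.

0.73 V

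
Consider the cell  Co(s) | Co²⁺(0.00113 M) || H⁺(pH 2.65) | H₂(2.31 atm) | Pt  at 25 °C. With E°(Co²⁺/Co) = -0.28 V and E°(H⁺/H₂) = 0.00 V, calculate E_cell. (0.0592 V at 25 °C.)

0.20 V

The hydrogen couple is the cathode, so E°_cell = 0.28 V; n = 2.
[H⁺] = 10^(−2.65) = 0.0022 M, and Q = [Co²⁺]·P(H₂) / [H⁺]^2 = 521.
E = E° − (0.0592/2) log Q = 0.28 − (0.0592/2)(2.717) = 0.200 V.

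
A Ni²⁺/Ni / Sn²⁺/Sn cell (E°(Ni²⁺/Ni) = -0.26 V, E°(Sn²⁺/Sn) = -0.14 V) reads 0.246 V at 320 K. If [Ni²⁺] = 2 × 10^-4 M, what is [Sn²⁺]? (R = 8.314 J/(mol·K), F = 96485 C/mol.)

1.9 M

From the Nernst equation, ln Q = nF(E° − E)/RT = 2×96485×(0.12 − 0.246)/(8.314×320) = -9.139, so Q = 1.07 × 10^-4.
With Q = [Ni²⁺]/[Sn²⁺] and the known concentrations, [Sn²⁺] in the denominator gives [Sn²⁺] = 1.9 M.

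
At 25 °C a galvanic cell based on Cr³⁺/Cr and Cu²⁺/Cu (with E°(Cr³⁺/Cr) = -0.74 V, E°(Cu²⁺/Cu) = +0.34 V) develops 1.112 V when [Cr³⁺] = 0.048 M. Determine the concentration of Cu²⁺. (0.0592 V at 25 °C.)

From the Nernst equation, log Q = n(E° − E)/0.0592 = 6(1.08 − 1.112)/0.0592 = -3.243, so Q = 5.71 × 10^-4.
With Q = [Cr³⁺]^2/[Cu²⁺]^3 and the known concentrations, [Cu²⁺]^3 in the denominator gives [Cu²⁺] = 1.6 M.

1.6 M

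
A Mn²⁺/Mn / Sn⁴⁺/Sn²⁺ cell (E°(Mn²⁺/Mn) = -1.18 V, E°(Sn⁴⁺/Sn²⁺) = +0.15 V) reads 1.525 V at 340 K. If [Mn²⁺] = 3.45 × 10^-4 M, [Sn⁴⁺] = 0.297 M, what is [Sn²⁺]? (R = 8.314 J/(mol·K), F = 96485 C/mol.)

From the Nernst equation, ln Q = nF(E° − E)/RT = 2×96485×(1.33 − 1.525)/(8.314×340) = -13.312, so Q = 1.65 × 10^-6.
With Q = [Mn²⁺]·[Sn²⁺]/[Sn⁴⁺] and the known concentrations, [Sn²⁺] in the numerator gives [Sn²⁺] = 0.0014 M.

0.0014 M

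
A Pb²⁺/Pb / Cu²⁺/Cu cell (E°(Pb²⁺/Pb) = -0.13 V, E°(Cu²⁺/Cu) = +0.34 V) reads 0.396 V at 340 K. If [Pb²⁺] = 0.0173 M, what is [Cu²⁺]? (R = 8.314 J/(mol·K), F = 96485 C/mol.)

From the Nernst equation, ln Q = nF(E° − E)/RT = 2×96485×(0.47 − 0.396)/(8.314×340) = 5.052, so Q = 156.
With Q = [Pb²⁺]/[Cu²⁺] and the known concentrations, [Cu²⁺] in the denominator gives [Cu²⁺] = 1.1 × 10^-4 M.

1.1 × 10^-4 M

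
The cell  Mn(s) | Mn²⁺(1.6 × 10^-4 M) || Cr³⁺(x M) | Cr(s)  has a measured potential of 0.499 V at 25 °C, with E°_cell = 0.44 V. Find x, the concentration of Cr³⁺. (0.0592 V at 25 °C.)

0.002 M

From the Nernst equation, log Q = n(E° − E)/0.0592 = 6(0.44 − 0.499)/0.0592 = -5.980, so Q = 1.05 × 10^-6.
With Q = [Mn²⁺]^3/[Cr³⁺]^2 and the known concentrations, [Cr³⁺]^2 in the denominator gives [Cr³⁺] = 0.002 M.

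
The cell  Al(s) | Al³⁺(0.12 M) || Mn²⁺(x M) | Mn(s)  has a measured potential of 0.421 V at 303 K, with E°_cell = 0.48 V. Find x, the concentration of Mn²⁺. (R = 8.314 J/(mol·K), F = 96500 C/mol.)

From the Nernst equation, ln Q = nF(E° − E)/RT = 6×96500×(0.48 − 0.421)/(8.314×303) = 13.561, so Q = 7.75 × 10^5.
With Q = [Al³⁺]^2/[Mn²⁺]^3 and the known concentrations, [Mn²⁺]^3 in the denominator gives [Mn²⁺] = 0.0026 M.

0.0026 M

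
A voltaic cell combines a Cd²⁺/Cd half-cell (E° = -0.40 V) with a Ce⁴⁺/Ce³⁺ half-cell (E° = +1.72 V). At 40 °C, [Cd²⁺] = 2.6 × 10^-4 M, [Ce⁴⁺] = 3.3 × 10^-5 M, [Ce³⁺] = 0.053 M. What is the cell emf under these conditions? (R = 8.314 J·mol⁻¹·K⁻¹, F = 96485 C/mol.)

2.03 V

The Ce⁴⁺/Ce³⁺ couple has the higher reduction potential and acts as the cathode, so E°_cell = +1.72 − (-0.40) = 2.12 V.
Balancing electrons gives n = 2; the reaction quotient is Q = [Cd²⁺]·[Ce³⁺]^2/[Ce⁴⁺]^2 = 671.
E = E° − (RT/nF) ln Q = 2.12 − (8.314×313)/(2×96485) × (6.508) = 2.120 − 0.088 = 2.032 V.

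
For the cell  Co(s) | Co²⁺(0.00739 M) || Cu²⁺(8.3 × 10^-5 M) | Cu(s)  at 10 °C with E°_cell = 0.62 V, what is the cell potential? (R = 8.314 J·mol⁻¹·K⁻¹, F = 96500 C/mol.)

Balancing electrons gives n = 2; the reaction quotient is Q = [Co²⁺]/[Cu²⁺] = 89.0.
E = E° − (RT/nF) ln Q = 0.62 − (8.314×283)/(2×96500) × (4.489) = 0.620 − 0.055 = 0.565 V.

0.565 V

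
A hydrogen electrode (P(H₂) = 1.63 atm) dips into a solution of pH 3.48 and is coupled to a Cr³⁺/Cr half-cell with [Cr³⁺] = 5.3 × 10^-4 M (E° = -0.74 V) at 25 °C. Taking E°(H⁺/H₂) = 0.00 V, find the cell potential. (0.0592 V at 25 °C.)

The hydrogen couple is the cathode, so E°_cell = 0.74 V; n = 6.
[H⁺] = 10^(−3.48) = 3.3 × 10^-4 M, and Q = [Cr³⁺]^2·P(H₂)^3 / [H⁺]^6 = 9.23 × 10^14.
E = E° − (0.0592/6) log Q = 0.74 − (0.0592/6)(14.965) = 0.592 V.

0.59 V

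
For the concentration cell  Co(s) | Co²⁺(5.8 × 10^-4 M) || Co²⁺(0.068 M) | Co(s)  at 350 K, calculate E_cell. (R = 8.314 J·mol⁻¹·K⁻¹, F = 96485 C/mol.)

0.072 V

Both half-cells are Co²⁺/Co, so E°_cell = 0. The concentrated side is the cathode; the cell reaction moves Co²⁺ from high to low concentration with n = 2.
Q = [Co²⁺]_dilute/[Co²⁺]_conc = 5.8 × 10^-4/0.068 = 0.00853.
E = 0 − (RT/nF) ln Q = −((8.314×350)/(2×96485))(-4.764) = 0.0718 V.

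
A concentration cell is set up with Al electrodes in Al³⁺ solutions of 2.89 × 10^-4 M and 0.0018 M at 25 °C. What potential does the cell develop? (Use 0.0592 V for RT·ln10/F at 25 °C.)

0.016 V

Both half-cells are Al³⁺/Al, so E°_cell = 0. The concentrated side is the cathode; the cell reaction moves Al³⁺ from high to low concentration with n = 3.
Q = [Al³⁺]_dilute/[Al³⁺]_conc = 2.89 × 10^-4/0.0018 = 0.161.
E = 0 − (0.0592/3) log Q = −(0.0592/3)(-0.794) = 0.0157 V.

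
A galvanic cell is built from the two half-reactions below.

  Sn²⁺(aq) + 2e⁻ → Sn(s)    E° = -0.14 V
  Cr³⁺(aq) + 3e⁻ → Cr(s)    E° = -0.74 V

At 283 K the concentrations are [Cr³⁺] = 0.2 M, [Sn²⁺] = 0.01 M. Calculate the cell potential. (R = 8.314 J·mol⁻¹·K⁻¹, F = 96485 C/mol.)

0.557 V

The Sn²⁺/Sn couple has the higher reduction potential and acts as the cathode, so E°_cell = -0.14 − (-0.74) = 0.60 V.
Balancing electrons gives n = 6; the reaction quotient is Q = [Cr³⁺]^2/[Sn²⁺]^3 = 4 × 10^4.
E = E° − (RT/nF) ln Q = 0.60 − (8.314×283)/(6×96485) × (10.597) = 0.600 − 0.043 = 0.557 V.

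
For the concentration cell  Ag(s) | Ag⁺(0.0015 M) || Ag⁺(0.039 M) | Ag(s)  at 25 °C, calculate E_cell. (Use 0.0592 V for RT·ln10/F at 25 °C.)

0.084 V

Both half-cells are Ag⁺/Ag, so E°_cell = 0. The concentrated side is the cathode; the cell reaction moves Ag⁺ from high to low concentration with n = 1.
Q = [Ag⁺]_dilute/[Ag⁺]_conc = 0.0015/0.039 = 0.0385.
E = 0 − (0.0592/1) log Q = −(0.0592/1)(-1.415) = 0.0838 V.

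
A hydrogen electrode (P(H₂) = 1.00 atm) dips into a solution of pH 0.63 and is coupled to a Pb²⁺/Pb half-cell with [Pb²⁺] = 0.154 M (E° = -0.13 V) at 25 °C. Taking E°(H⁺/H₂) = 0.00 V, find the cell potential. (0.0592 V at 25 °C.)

0.12 V

The hydrogen couple is the cathode, so E°_cell = 0.13 V; n = 2.
[H⁺] = 10^(−0.63) = 0.23 M, and Q = [Pb²⁺]·P(H₂) / [H⁺]^2 = 2.80.
E = E° − (0.0592/2) log Q = 0.13 − (0.0592/2)(0.448) = 0.117 V.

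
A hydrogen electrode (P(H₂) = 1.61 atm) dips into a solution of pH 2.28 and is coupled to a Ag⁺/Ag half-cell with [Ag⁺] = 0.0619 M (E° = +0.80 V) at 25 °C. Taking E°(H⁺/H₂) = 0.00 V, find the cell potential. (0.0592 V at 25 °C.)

0.87 V

The Ag⁺/Ag couple is the cathode, so E°_cell = 0.80 V; n = 2.
[H⁺] = 10^(−2.28) = 0.0052 M, and Q = [H⁺]^2 / ([Ag⁺]^2·P(H₂)) = 0.00446.
E = E° − (0.0592/2) log Q = 0.80 − (0.0592/2)(-2.350) = 0.870 V.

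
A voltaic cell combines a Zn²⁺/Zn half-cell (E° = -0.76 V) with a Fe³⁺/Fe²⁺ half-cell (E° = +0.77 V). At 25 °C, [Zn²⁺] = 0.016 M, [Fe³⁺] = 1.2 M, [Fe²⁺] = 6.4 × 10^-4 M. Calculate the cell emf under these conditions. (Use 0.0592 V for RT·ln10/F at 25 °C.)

1.78 V

The Fe³⁺/Fe²⁺ couple has the higher reduction potential and acts as the cathode, so E°_cell = +0.77 − (-0.76) = 1.53 V.
Balancing electrons gives n = 2; the reaction quotient is Q = [Zn²⁺]·[Fe²⁺]^2/[Fe³⁺]^2 = 4.55 × 10^-9.
At 25 °C, E = E° − (0.0592/n) log Q = 1.53 − (0.0592/2)(-8.342) = 1.530 + 0.247 = 1.777 V.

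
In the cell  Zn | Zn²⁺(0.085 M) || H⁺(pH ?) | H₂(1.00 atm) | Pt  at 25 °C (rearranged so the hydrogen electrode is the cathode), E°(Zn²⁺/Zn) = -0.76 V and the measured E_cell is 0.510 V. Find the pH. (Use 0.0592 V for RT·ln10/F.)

pH = 4.76

E°_cell = 0.76 V and n = 2.
log Q = n(E° − E)/0.0592 = 2×(0.76 − 0.510)/0.0592 = 8.446.
With Q = [Zn²⁺]·P(H₂) / [H⁺]^2, solving for [H⁺] gives log[H⁺] = -4.758, so pH = 4.76.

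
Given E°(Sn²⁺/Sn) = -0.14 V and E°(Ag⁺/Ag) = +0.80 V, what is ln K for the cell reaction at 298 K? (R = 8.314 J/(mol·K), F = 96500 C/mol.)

E°_cell = +0.80 − (-0.14) = 0.94 V, with n = 2 electrons transferred.
At equilibrium E = 0, so the Nernst equation gives ln K = nFE°/RT = (2)(96500)(0.94)/((8.314)(298)) = 73.22.

ln K = 73.2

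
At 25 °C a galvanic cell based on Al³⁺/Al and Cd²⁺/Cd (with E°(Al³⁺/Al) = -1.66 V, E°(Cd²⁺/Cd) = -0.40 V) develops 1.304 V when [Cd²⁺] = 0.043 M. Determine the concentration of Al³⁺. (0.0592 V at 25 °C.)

5.3 × 10^-5 M

From the Nernst equation, log Q = n(E° − E)/0.0592 = 6(1.26 − 1.304)/0.0592 = -4.459, so Q = 3.47 × 10^-5.
With Q = [Al³⁺]^2/[Cd²⁺]^3 and the known concentrations, [Al³⁺]^2 in the numerator gives [Al³⁺] = 5.3 × 10^-5 M.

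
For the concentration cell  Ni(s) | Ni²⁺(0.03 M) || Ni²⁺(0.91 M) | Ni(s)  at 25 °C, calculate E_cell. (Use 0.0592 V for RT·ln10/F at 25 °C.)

Both half-cells are Ni²⁺/Ni, so E°_cell = 0. The concentrated side is the cathode; the cell reaction moves Ni²⁺ from high to low concentration with n = 2.
Q = [Ni²⁺]_dilute/[Ni²⁺]_conc = 0.03/0.91 = 0.0330.
E = 0 − (0.0592/2) log Q = −(0.0592/2)(-1.482) = 0.0439 V.

0.044 V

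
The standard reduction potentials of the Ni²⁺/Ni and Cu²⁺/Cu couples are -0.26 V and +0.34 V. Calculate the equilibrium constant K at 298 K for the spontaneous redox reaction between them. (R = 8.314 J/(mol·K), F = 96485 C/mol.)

2 × 10^20

E°_cell = +0.34 − (-0.26) = 0.60 V, with n = 2 electrons transferred.
At equilibrium E = 0, so the Nernst equation gives ln K = nFE°/RT = (2)(96485)(0.60)/((8.314)(298)) = 46.73.
K = e^46.73 = 2 × 10^20.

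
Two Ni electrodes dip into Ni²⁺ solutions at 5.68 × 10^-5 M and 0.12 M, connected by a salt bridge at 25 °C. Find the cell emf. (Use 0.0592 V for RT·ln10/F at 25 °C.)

0.098 V

Both half-cells are Ni²⁺/Ni, so E°_cell = 0. The concentrated side is the cathode; the cell reaction moves Ni²⁺ from high to low concentration with n = 2.
Q = [Ni²⁺]_dilute/[Ni²⁺]_conc = 5.68 × 10^-5/0.12 = 4.73 × 10^-4.
E = 0 − (0.0592/2) log Q = −(0.0592/2)(-3.325) = 0.0984 V.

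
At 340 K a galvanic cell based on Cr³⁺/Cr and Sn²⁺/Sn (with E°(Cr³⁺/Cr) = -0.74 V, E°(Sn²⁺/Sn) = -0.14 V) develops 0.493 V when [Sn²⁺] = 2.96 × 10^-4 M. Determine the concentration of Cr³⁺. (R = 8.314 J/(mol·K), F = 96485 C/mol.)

0.29 M

From the Nernst equation, ln Q = nF(E° − E)/RT = 6×96485×(0.60 − 0.493)/(8.314×340) = 21.913, so Q = 3.29 × 10^9.
With Q = [Cr³⁺]^2/[Sn²⁺]^3 and the known concentrations, [Cr³⁺]^2 in the numerator gives [Cr³⁺] = 0.29 M.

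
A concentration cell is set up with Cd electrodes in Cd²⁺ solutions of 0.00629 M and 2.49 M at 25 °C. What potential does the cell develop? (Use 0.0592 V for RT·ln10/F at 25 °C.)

0.077 V

Both half-cells are Cd²⁺/Cd, so E°_cell = 0. The concentrated side is the cathode; the cell reaction moves Cd²⁺ from high to low concentration with n = 2.
Q = [Cd²⁺]_dilute/[Cd²⁺]_conc = 0.00629/2.49 = 0.00253.
E = 0 − (0.0592/2) log Q = −(0.0592/2)(-2.598) = 0.0769 V.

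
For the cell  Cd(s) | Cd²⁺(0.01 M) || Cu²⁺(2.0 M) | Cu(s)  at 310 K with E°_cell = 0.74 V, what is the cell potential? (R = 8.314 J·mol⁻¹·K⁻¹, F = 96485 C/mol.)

Balancing electrons gives n = 2; the reaction quotient is Q = [Cd²⁺]/[Cu²⁺] = 0.00500.
E = E° − (RT/nF) ln Q = 0.74 − (8.314×310)/(2×96485) × (-5.298) = 0.740 + 0.071 = 0.811 V.

0.811 V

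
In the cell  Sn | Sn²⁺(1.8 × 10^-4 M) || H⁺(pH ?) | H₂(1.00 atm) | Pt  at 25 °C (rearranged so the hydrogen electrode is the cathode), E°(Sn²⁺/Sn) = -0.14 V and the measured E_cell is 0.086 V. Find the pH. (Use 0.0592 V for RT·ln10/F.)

E°_cell = 0.14 V and n = 2.
log Q = n(E° − E)/0.0592 = 2×(0.14 − 0.086)/0.0592 = 1.824.
With Q = [Sn²⁺]·P(H₂) / [H⁺]^2, solving for [H⁺] gives log[H⁺] = -2.785, so pH = 2.78.

pH = 2.78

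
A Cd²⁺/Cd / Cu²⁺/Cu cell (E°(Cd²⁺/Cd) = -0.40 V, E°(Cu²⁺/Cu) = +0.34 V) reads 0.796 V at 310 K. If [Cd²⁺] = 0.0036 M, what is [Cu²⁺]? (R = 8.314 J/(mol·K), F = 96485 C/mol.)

0.24 M

From the Nernst equation, ln Q = nF(E° − E)/RT = 2×96485×(0.74 − 0.796)/(8.314×310) = -4.193, so Q = 0.0151.
With Q = [Cd²⁺]/[Cu²⁺] and the known concentrations, [Cu²⁺] in the denominator gives [Cu²⁺] = 0.24 M.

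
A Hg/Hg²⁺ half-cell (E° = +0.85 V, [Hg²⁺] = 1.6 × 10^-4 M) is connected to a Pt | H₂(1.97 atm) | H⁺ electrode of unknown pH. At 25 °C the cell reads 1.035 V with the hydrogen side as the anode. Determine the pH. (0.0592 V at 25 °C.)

pH = 4.88

E°_cell = 0.85 V and n = 2.
log Q = n(E° − E)/0.0592 = 2×(0.85 − 1.035)/0.0592 = -6.250.
With Q = [H⁺]^2 / ([Hg²⁺]·P(H₂)), solving for [H⁺] gives log[H⁺] = -4.876, so pH = 4.88.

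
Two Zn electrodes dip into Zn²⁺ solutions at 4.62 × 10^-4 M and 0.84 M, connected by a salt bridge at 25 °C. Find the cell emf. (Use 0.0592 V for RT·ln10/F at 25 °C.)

Both half-cells are Zn²⁺/Zn, so E°_cell = 0. The concentrated side is the cathode; the cell reaction moves Zn²⁺ from high to low concentration with n = 2.
Q = [Zn²⁺]_dilute/[Zn²⁺]_conc = 4.62 × 10^-4/0.84 = 5.5 × 10^-4.
E = 0 − (0.0592/2) log Q = −(0.0592/2)(-3.260) = 0.0965 V.

0.096 V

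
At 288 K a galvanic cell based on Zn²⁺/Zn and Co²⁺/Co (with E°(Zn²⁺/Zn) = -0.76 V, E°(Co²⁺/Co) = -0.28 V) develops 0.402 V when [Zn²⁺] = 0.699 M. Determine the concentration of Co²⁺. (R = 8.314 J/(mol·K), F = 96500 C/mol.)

From the Nernst equation, ln Q = nF(E° − E)/RT = 2×96500×(0.48 − 0.402)/(8.314×288) = 6.287, so Q = 538.
With Q = [Zn²⁺]/[Co²⁺] and the known concentrations, [Co²⁺] in the denominator gives [Co²⁺] = 0.0013 M.

0.0013 M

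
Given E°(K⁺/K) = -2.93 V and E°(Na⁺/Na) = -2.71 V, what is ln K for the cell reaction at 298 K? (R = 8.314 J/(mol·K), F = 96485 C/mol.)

ln K = 8.6

E°_cell = -2.71 − (-2.93) = 0.22 V, with n = 1 electron transferred.
At equilibrium E = 0, so the Nernst equation gives ln K = nFE°/RT = (1)(96485)(0.22)/((8.314)(298)) = 8.57.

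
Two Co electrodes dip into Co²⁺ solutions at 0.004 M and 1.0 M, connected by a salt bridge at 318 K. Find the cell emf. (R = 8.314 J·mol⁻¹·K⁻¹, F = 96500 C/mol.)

0.076 V

Both half-cells are Co²⁺/Co, so E°_cell = 0. The concentrated side is the cathode; the cell reaction moves Co²⁺ from high to low concentration with n = 2.
Q = [Co²⁺]_dilute/[Co²⁺]_conc = 0.004/1.0 = 0.00400.
E = 0 − (RT/nF) ln Q = −((8.314×318)/(2×96500))(-5.521) = 0.0756 V.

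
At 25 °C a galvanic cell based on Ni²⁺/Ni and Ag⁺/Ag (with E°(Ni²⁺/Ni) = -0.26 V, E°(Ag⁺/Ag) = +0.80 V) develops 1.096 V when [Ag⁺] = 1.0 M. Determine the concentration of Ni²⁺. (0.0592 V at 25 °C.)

0.061 M

From the Nernst equation, log Q = n(E° − E)/0.0592 = 2(1.06 − 1.096)/0.0592 = -1.216, so Q = 0.0608.
With Q = [Ni²⁺]/[Ag⁺]^2 and the known concentrations, [Ni²⁺] in the numerator gives [Ni²⁺] = 0.061 M.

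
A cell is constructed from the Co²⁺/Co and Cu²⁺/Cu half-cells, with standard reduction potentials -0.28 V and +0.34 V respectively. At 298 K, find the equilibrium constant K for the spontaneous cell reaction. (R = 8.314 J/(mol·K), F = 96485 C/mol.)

E°_cell = +0.34 − (-0.28) = 0.62 V, with n = 2 electrons transferred.
At equilibrium E = 0, so the Nernst equation gives ln K = nFE°/RT = (2)(96485)(0.62)/((8.314)(298)) = 48.29.
K = e^48.29 = 9.4 × 10^20.

9.4 × 10^20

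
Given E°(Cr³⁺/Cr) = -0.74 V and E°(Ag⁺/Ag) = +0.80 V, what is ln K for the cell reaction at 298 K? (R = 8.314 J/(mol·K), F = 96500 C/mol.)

E°_cell = +0.80 − (-0.74) = 1.54 V, with n = 3 electrons transferred.
At equilibrium E = 0, so the Nernst equation gives ln K = nFE°/RT = (3)(96500)(1.54)/((8.314)(298)) = 179.95.

ln K = 179.9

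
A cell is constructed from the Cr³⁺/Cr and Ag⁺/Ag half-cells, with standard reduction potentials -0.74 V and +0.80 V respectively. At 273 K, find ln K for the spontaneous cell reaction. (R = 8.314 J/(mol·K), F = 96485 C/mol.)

ln K = 196.4

E°_cell = +0.80 − (-0.74) = 1.54 V, with n = 3 electrons transferred.
At equilibrium E = 0, so the Nernst equation gives ln K = nFE°/RT = (3)(96485)(1.54)/((8.314)(273)) = 196.39.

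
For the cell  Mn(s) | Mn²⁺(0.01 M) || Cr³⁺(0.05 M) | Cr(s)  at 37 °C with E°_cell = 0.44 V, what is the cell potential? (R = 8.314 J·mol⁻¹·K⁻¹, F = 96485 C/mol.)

0.475 V

Balancing electrons gives n = 6; the reaction quotient is Q = [Mn²⁺]^3/[Cr³⁺]^2 = 4 × 10^-4.
E = E° − (RT/nF) ln Q = 0.44 − (8.314×310)/(6×96485) × (-7.824) = 0.440 + 0.035 = 0.475 V.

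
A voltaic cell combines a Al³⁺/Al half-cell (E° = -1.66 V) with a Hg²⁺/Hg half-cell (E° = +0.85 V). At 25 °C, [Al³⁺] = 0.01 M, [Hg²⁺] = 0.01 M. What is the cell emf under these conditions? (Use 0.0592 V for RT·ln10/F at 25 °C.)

The Hg²⁺/Hg couple has the higher reduction potential and acts as the cathode, so E°_cell = +0.85 − (-1.66) = 2.51 V.
Balancing electrons gives n = 6; the reaction quotient is Q = [Al³⁺]^2/[Hg²⁺]^3 = 100.
At 25 °C, E = E° − (0.0592/n) log Q = 2.51 − (0.0592/6)(2.000) = 2.510 − 0.020 = 2.490 V.

2.49 V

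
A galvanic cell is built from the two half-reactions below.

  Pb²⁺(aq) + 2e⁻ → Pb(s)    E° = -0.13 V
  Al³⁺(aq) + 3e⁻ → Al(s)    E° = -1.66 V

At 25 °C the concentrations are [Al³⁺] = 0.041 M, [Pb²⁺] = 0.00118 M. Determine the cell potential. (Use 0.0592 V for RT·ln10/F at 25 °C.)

The Pb²⁺/Pb couple has the higher reduction potential and acts as the cathode, so E°_cell = -0.13 − (-1.66) = 1.53 V.
Balancing electrons gives n = 6; the reaction quotient is Q = [Al³⁺]^2/[Pb²⁺]^3 = 1.02 × 10^6.
At 25 °C, E = E° − (0.0592/n) log Q = 1.53 − (0.0592/6)(6.010) = 1.530 − 0.059 = 1.471 V.

1.47 V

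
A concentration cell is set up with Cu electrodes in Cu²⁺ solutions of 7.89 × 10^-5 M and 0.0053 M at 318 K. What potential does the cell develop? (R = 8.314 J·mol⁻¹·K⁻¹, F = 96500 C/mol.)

Both half-cells are Cu²⁺/Cu, so E°_cell = 0. The concentrated side is the cathode; the cell reaction moves Cu²⁺ from high to low concentration with n = 2.
Q = [Cu²⁺]_dilute/[Cu²⁺]_conc = 7.89 × 10^-5/0.0053 = 0.0149.
E = 0 − (RT/nF) ln Q = −((8.314×318)/(2×96500))(-4.207) = 0.0576 V.

0.058 V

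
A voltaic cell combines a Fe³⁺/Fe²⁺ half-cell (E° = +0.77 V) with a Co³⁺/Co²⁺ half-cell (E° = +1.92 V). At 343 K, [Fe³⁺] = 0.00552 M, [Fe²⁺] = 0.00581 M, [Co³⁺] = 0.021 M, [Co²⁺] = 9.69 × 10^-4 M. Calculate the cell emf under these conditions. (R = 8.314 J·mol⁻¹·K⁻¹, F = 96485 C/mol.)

1.24 V

The Co³⁺/Co²⁺ couple has the higher reduction potential and acts as the cathode, so E°_cell = +1.92 − (+0.77) = 1.15 V.
Balancing electrons gives n = 1; the reaction quotient is Q = [Fe³⁺]·[Co²⁺]/([Fe²⁺]·[Co³⁺]) = 0.0438.
E = E° − (RT/nF) ln Q = 1.15 − (8.314×343)/(1×96485) × (-3.127) = 1.150 + 0.092 = 1.242 V.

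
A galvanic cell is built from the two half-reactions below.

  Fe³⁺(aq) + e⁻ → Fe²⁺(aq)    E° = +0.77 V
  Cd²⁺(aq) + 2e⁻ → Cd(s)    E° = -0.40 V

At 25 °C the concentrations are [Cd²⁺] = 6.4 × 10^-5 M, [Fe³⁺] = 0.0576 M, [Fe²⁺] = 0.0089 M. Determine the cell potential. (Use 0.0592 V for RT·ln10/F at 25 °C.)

1.34 V

The Fe³⁺/Fe²⁺ couple has the higher reduction potential and acts as the cathode, so E°_cell = +0.77 − (-0.40) = 1.17 V.
Balancing electrons gives n = 2; the reaction quotient is Q = [Cd²⁺]·[Fe²⁺]^2/[Fe³⁺]^2 = 1.53 × 10^-6.
At 25 °C, E = E° − (0.0592/n) log Q = 1.17 − (0.0592/2)(-5.816) = 1.170 + 0.172 = 1.342 V.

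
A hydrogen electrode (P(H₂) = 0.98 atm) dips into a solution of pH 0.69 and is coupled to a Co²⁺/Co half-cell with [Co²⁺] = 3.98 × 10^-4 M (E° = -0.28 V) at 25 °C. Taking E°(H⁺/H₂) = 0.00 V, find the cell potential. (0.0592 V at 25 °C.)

The hydrogen couple is the cathode, so E°_cell = 0.28 V; n = 2.
[H⁺] = 10^(−0.69) = 0.20 M, and Q = [Co²⁺]·P(H₂) / [H⁺]^2 = 0.00936.
E = E° − (0.0592/2) log Q = 0.28 − (0.0592/2)(-2.029) = 0.340 V.

0.34 V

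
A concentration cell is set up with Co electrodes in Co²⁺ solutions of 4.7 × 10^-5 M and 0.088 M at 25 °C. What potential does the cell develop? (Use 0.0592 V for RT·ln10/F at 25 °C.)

0.097 V

Both half-cells are Co²⁺/Co, so E°_cell = 0. The concentrated side is the cathode; the cell reaction moves Co²⁺ from high to low concentration with n = 2.
Q = [Co²⁺]_dilute/[Co²⁺]_conc = 4.7 × 10^-5/0.088 = 5.34 × 10^-4.
E = 0 − (0.0592/2) log Q = −(0.0592/2)(-3.272) = 0.0969 V.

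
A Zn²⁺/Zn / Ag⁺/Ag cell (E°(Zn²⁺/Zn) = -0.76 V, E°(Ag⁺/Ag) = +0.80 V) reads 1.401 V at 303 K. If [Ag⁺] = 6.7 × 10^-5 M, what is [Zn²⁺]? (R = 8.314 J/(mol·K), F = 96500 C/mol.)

From the Nernst equation, ln Q = nF(E° − E)/RT = 2×96500×(1.56 − 1.401)/(8.314×303) = 12.182, so Q = 1.95 × 10^5.
With Q = [Zn²⁺]/[Ag⁺]^2 and the known concentrations, [Zn²⁺] in the numerator gives [Zn²⁺] = 8.8 × 10^-4 M.

8.8 × 10^-4 M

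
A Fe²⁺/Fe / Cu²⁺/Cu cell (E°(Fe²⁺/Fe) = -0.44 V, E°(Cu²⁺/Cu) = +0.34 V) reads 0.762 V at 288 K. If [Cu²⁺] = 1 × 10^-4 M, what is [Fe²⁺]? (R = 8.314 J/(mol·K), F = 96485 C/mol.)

From the Nernst equation, ln Q = nF(E° − E)/RT = 2×96485×(0.78 − 0.762)/(8.314×288) = 1.451, so Q = 4.27.
With Q = [Fe²⁺]/[Cu²⁺] and the known concentrations, [Fe²⁺] in the numerator gives [Fe²⁺] = 4.3 × 10^-4 M.

4.3 × 10^-4 M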